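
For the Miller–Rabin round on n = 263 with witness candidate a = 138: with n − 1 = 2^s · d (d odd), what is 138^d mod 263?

1

n − 1 = 262 = 2^1 · 131, so s = 1 and d = 131.
138^131 mod 263 = 1.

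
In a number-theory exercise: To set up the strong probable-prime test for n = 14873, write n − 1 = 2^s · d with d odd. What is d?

Halving: 14872 → 7436 → 3718 → 1859; 1859 is odd.
So 14872 = 2^3 · 1859.

1859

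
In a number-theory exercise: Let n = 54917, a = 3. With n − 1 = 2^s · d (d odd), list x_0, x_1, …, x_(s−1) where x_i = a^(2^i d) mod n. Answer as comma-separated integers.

36786, 54916

n − 1 = 54916 = 2^2 · 13729, so s = 2 and d = 13729.
x_0 = 3^13729 mod 54917 = 36786.
x_1 = 36786^2 mod 54917 = 54916.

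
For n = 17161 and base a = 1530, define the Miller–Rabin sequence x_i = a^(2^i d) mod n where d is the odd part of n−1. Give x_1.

n − 1 = 17160 = 2^3 · 2145, so s = 3 and d = 2145.
x_0 = 1530^2145 mod 17161 = 7861.
x_1 = 7861^2 mod 17161 = 15721.

15721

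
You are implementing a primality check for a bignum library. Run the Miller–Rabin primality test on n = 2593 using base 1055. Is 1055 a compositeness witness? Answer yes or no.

no

n − 1 = 2592 = 2^5 · 81, so s = 5 and d = 81.
x_0 = 1055^81 mod 2593 = 2592.
x_0 = 2592 ≡ −1, so 1055 is not a witness.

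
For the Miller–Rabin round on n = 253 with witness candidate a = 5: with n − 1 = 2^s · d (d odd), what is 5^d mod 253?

191

n − 1 = 252 = 2^2 · 63, so s = 2 and d = 63.
5^63 mod 253 = 191.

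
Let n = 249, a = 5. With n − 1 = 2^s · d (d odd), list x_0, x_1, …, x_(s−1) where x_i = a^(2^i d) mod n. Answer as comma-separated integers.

n − 1 = 248 = 2^3 · 31, so s = 3 and d = 31.
x_0 = 5^31 mod 249 = 98.
x_1 = 98^2 mod 249 = 142.
x_2 = 142^2 mod 249 = 244.

98, 142, 244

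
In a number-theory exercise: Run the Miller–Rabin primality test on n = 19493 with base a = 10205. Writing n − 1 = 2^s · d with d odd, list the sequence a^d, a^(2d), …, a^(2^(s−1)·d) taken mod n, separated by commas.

n − 1 = 19492 = 2^2 · 4873, so s = 2 and d = 4873.
x_0 = 10205^4873 mod 19493 = 4425.
x_1 = 4425^2 mod 19493 = 9653.

4425, 9653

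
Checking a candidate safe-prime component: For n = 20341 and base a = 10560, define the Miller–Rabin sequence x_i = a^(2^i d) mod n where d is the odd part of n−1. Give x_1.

n − 1 = 20340 = 2^2 · 5085, so s = 2 and d = 5085.
x_0 = 10560^5085 mod 20341 = 6630.
x_1 = 6630^2 mod 20341 = 20340.

20340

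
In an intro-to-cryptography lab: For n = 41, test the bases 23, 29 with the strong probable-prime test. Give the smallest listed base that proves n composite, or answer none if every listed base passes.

none

n − 1 = 40 = 2^3 · 5, so s = 3 and d = 5.
Base 23: x_0 = 23^5 mod 41 = 40. x_0 = 40 ≡ −1, so 23 is not a witness.
Base 29: x_0 = 29^5 mod 41 = 38. x_0 is neither 1 nor 40, so continue squaring. x_1 = 38^2 mod 41 = 9. x_2 = 9^2 mod 41 = 40. x_2 ≡ −1, so 29 is not a witness.
No listed base is a witness for 41.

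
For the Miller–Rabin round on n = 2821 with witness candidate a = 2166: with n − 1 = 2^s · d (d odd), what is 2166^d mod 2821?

216

n − 1 = 2820 = 2^2 · 705, so s = 2 and d = 705.
2166^705 mod 2821 = 216.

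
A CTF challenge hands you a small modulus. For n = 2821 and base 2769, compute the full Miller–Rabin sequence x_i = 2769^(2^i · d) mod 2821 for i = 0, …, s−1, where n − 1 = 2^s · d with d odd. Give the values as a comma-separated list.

n − 1 = 2820 = 2^2 · 705, so s = 2 and d = 705.
x_0 = 2769^705 mod 2821 = 2171.
x_1 = 2171^2 mod 2821 = 2171.

2171, 2171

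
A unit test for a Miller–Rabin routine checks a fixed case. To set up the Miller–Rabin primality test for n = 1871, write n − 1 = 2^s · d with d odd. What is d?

935

Halving: 1870 → 935; 935 is odd.
So 1870 = 2^1 · 935.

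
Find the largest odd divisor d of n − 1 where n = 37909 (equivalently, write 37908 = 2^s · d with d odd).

Halving: 37908 → 18954 → 9477; 9477 is odd.
So 37908 = 2^2 · 9477.

9477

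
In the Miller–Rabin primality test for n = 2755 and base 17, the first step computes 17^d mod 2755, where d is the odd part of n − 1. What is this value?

n − 1 = 2754 = 2^1 · 1377, so s = 1 and d = 1377.
17^1377 mod 2755 = 742.

742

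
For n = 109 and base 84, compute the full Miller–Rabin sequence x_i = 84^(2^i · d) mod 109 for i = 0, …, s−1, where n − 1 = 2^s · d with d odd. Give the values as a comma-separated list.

108, 1

n − 1 = 108 = 2^2 · 27, so s = 2 and d = 27.
x_0 = 84^27 mod 109 = 108.
x_1 = 108^2 mod 109 = 1.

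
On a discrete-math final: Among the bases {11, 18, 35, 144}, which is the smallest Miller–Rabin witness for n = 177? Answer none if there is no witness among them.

n − 1 = 176 = 2^4 · 11, so s = 4 and d = 11.
Base 11: x_0 = 11^11 mod 177 = 77. x_0 is neither 1 nor 176, so continue squaring. x_1 = 77^2 mod 177 = 88. x_2 = 88^2 mod 177 = 133. x_3 = 133^2 mod 177 = 166. Reached i = s−1 = 3 without hitting −1: 11 is a Miller–Rabin witness and 177 is composite.
Base 18: x_0 = 18^11 mod 177 = 99. x_0 is neither 1 nor 176, so continue squaring. x_1 = 99^2 mod 177 = 66. x_2 = 66^2 mod 177 = 108. x_3 = 108^2 mod 177 = 159. Reached i = s−1 = 3 without hitting −1: 18 is a Miller–Rabin witness and 177 is composite.
Base 35: x_0 = 35^11 mod 177 = 110. x_0 is neither 1 nor 176, so continue squaring. x_1 = 110^2 mod 177 = 64. x_2 = 64^2 mod 177 = 25. x_3 = 25^2 mod 177 = 94. Reached i = s−1 = 3 without hitting −1: 35 is a Miller–Rabin witness and 177 is composite.
Base 144: x_0 = 144^11 mod 177 = 9. x_0 is neither 1 nor 176, so continue squaring. x_1 = 9^2 mod 177 = 81. x_2 = 81^2 mod 177 = 12. x_3 = 12^2 mod 177 = 144. Reached i = s−1 = 3 without hitting −1: 144 is a Miller–Rabin witness and 177 is composite.
The smallest witness among the given bases is 11.

11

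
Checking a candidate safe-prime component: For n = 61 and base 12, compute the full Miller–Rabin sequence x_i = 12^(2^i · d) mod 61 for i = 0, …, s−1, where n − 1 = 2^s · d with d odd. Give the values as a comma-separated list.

n − 1 = 60 = 2^2 · 15, so s = 2 and d = 15.
x_0 = 12^15 mod 61 = 1.
x_1 = 1^2 mod 61 = 1.

1, 1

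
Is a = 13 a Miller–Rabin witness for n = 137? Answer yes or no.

no

n − 1 = 136 = 2^3 · 17, so s = 3 and d = 17.
x_0 = 13^17 mod 137 = 127.
x_0 is neither 1 nor 136, so continue squaring.
x_1 = 127^2 mod 137 = 100.
x_2 = 100^2 mod 137 = 136.
x_2 ≡ −1, so 13 is not a witness.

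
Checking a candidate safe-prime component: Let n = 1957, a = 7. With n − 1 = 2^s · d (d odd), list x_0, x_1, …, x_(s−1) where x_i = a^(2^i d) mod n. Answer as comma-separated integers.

1521, 267

n − 1 = 1956 = 2^2 · 489, so s = 2 and d = 489.
x_0 = 7^489 mod 1957 = 1521.
x_1 = 1521^2 mod 1957 = 267.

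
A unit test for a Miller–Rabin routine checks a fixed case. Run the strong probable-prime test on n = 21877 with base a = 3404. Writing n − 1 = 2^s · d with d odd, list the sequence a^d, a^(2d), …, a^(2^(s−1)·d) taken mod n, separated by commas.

n − 1 = 21876 = 2^2 · 5469, so s = 2 and d = 5469.
x_0 = 3404^5469 mod 21877 = 4990.
x_1 = 4990^2 mod 21877 = 4074.

4990, 4074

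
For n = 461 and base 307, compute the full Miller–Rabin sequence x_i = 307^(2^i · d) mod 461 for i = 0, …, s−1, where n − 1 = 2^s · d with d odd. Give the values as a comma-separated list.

413, 460

n − 1 = 460 = 2^2 · 115, so s = 2 and d = 115.
x_0 = 307^115 mod 461 = 413.
x_1 = 413^2 mod 461 = 460.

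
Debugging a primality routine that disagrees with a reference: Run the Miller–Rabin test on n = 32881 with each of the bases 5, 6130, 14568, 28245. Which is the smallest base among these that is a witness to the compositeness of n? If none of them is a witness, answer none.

5

n − 1 = 32880 = 2^4 · 2055, so s = 4 and d = 2055.
Base 5: x_0 = 5^2055 mod 32881 = 19440. x_0 is neither 1 nor 32880, so continue squaring. x_1 = 19440^2 mod 32881 = 12267. x_2 = 12267^2 mod 32881 = 15833. x_3 = 15833^2 mod 32881 = 32026. Reached i = s−1 = 3 without hitting −1: 5 is a Miller–Rabin witness and 32881 is composite.
Base 6130: x_0 = 6130^2055 mod 32881 = 26155. x_0 is neither 1 nor 32880, so continue squaring. x_1 = 26155^2 mod 32881 = 27701. x_2 = 27701^2 mod 32881 = 1504. x_3 = 1504^2 mod 32881 = 26108. Reached i = s−1 = 3 without hitting −1: 6130 is a Miller–Rabin witness and 32881 is composite.
Base 14568: x_0 = 14568^2055 mod 32881 = 7381. x_0 is neither 1 nor 32880, so continue squaring. x_1 = 7381^2 mod 32881 = 28225. x_2 = 28225^2 mod 32881 = 9757. x_3 = 9757^2 mod 32881 = 8554. Reached i = s−1 = 3 without hitting −1: 14568 is a Miller–Rabin witness and 32881 is composite.
Base 28245: x_0 = 28245^2055 mod 32881 = 16717. x_0 is neither 1 nor 32880, so continue squaring. x_1 = 16717^2 mod 32881 = 2470. x_2 = 2470^2 mod 32881 = 17915. x_3 = 17915^2 mod 32881 = 28665. Reached i = s−1 = 3 without hitting −1: 28245 is a Miller–Rabin witness and 32881 is composite.
The smallest witness among the given bases is 5.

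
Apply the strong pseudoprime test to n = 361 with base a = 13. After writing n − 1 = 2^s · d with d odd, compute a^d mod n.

227

n − 1 = 360 = 2^3 · 45, so s = 3 and d = 45.
13^45 mod 361 = 227.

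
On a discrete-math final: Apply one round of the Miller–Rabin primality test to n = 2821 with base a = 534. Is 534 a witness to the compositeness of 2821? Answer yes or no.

n − 1 = 2820 = 2^2 · 705, so s = 2 and d = 705.
x_0 = 534^705 mod 2821 = 1.
x_0 = 1, so 534 is not a witness.

no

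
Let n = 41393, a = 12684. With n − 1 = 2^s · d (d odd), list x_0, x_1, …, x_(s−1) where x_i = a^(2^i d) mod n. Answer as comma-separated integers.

8108, 7580, 2916, 17491

n − 1 = 41392 = 2^4 · 2587, so s = 4 and d = 2587.
x_0 = 12684^2587 mod 41393 = 8108.
x_1 = 8108^2 mod 41393 = 7580.
x_2 = 7580^2 mod 41393 = 2916.
x_3 = 2916^2 mod 41393 = 17491.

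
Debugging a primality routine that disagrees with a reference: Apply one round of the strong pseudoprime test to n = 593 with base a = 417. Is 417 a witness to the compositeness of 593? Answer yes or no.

n − 1 = 592 = 2^4 · 37, so s = 4 and d = 37.
Repeated squaring mod 593: 417^1 ≡ 417, 417^2 ≡ 140, 417^4 ≡ 31, 417^8 ≡ 368, 417^16 ≡ 220, 417^32 ≡ 367.
37 = 32 + 4 + 1, so 417^37 ≡ 367·31·417 ≡ 209 (mod 593).
x_0 = 417^37 mod 593 = 209.
x_0 is neither 1 nor 592, so continue squaring.
x_1 = 209^2 mod 593 = 392.
x_2 = 392^2 mod 593 = 77.
x_3 = 77^2 mod 593 = 592.
x_3 ≡ −1, so 417 is not a witness.

no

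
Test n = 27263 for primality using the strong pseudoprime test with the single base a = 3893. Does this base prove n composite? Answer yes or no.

n − 1 = 27262 = 2^1 · 13631, so s = 1 and d = 13631.
x_0 = 3893^13631 mod 27263 = 21141.
x_0 ∉ {1, 27262} and s = 1, so 3893 is a Miller–Rabin witness and 27263 is composite.

yes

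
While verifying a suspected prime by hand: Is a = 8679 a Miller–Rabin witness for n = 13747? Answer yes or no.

n − 1 = 13746 = 2^1 · 6873, so s = 1 and d = 6873.
By repeated squaring, 8679^6873 ≡ 13746 (mod 13747).
x_0 = 8679^6873 mod 13747 = 13746.
x_0 = 13746 ≡ −1, so 8679 is not a witness.

no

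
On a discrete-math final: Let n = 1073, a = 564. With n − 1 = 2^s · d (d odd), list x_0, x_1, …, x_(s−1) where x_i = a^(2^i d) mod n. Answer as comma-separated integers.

n − 1 = 1072 = 2^4 · 67, so s = 4 and d = 67.
x_0 = 564^67 mod 1073 = 1048.
x_1 = 1048^2 mod 1073 = 625.
x_2 = 625^2 mod 1073 = 53.
x_3 = 53^2 mod 1073 = 663.

1048, 625, 53, 663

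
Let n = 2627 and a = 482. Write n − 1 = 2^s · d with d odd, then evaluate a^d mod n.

n − 1 = 2626 = 2^1 · 1313, so s = 1 and d = 1313.
482^1313 mod 2627 = 1370.

1370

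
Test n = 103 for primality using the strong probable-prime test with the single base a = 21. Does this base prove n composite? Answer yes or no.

n − 1 = 102 = 2^1 · 51, so s = 1 and d = 51.
x_0 = 21^51 mod 103 = 102.
x_0 = 102 ≡ −1, so 21 is not a witness.

no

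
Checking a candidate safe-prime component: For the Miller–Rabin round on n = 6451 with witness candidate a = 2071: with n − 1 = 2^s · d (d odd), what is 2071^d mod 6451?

1

n − 1 = 6450 = 2^1 · 3225, so s = 1 and d = 3225.
Repeated squaring mod 6451: 2071^1 ≡ 2071, 2071^2 ≡ 5577, 2071^4 ≡ 2658, 2071^8 ≡ 1119, 2071^16 ≡ 667, 2071^32 ≡ 6221, 2071^64 ≡ 1292, 2071^128 ≡ 4906, 2071^256 ≡ 155, 2071^512 ≡ 4672, 2071^1024 ≡ 3851, 2071^2048 ≡ 5803.
3225 = 2048 + 1024 + 128 + 16 + 8 + 1, so 2071^3225 ≡ 5803·3851·4906·667·1119·2071 ≡ 1 (mod 6451).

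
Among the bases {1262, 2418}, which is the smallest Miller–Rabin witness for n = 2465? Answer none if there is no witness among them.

n − 1 = 2464 = 2^5 · 77, so s = 5 and d = 77.
Base 1262: x_0 = 1262^77 mod 2465 = 157. x_0 is neither 1 nor 2464, so continue squaring. x_1 = 157^2 mod 2465 = 2464. x_1 ≡ −1, so 1262 is not a witness.
Base 2418: x_0 = 2418^77 mod 2465 = 2163. x_0 is neither 1 nor 2464, so continue squaring. x_1 = 2163^2 mod 2465 = 2464. x_1 ≡ −1, so 2418 is not a witness.
No listed base is a witness for 2465.

none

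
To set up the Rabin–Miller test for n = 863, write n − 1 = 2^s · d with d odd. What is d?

431

Halving: 862 → 431; 431 is odd.
So 862 = 2^1 · 431.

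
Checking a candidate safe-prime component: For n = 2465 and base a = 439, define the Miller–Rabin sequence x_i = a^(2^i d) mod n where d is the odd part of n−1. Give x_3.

1886

n − 1 = 2464 = 2^5 · 77, so s = 5 and d = 77.
x_0 = 439^77 mod 2465 = 1739.
x_1 = 1739^2 mod 2465 = 2031.
x_2 = 2031^2 mod 2465 = 1016.
x_3 = 1016^2 mod 2465 = 1886.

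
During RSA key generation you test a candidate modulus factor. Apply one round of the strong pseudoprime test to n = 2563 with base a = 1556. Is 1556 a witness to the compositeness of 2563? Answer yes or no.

n − 1 = 2562 = 2^1 · 1281, so s = 1 and d = 1281.
x_0 = 1556^1281 mod 2563 = 1523.
x_0 ∉ {1, 2562} and s = 1, so 1556 is a Miller–Rabin witness and 2563 is composite.

yes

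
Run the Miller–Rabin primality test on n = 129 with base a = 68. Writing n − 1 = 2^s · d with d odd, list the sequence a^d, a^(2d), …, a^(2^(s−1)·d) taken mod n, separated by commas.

68, 109, 13, 40, 52, 124, 25

n − 1 = 128 = 2^7 · 1, so s = 7 and d = 1.
x_0 = 68^1 mod 129 = 68.
x_1 = 68^2 mod 129 = 109.
x_2 = 109^2 mod 129 = 13.
x_3 = 13^2 mod 129 = 40.
x_4 = 40^2 mod 129 = 52.
x_5 = 52^2 mod 129 = 124.
x_6 = 124^2 mod 129 = 25.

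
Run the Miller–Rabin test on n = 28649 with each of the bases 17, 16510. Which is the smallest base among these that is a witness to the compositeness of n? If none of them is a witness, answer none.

n − 1 = 28648 = 2^3 · 3581, so s = 3 and d = 3581.
Base 17: x_0 = 17^3581 mod 28649 = 28648. x_0 = 28648 ≡ −1, so 17 is not a witness.
Base 16510: x_0 = 16510^3581 mod 28649 = 10535. x_0 is neither 1 nor 28648, so continue squaring. x_1 = 10535^2 mod 28649 = 28648. x_1 ≡ −1, so 16510 is not a witness.
No listed base is a witness for 28649.

none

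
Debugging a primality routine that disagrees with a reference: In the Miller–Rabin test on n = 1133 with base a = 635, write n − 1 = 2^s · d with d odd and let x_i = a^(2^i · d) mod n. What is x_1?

n − 1 = 1132 = 2^2 · 283, so s = 2 and d = 283.
x_0 = 635^283 mod 1133 = 347.
x_1 = 347^2 mod 1133 = 311.

311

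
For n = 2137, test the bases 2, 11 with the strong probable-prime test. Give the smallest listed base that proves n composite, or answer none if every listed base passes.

n − 1 = 2136 = 2^3 · 267, so s = 3 and d = 267.
Base 2: x_0 = 2^267 mod 2137 = 1841. x_0 is neither 1 nor 2136, so continue squaring. x_1 = 1841^2 mod 2137 = 2136. x_1 ≡ −1, so 2 is not a witness.
Base 11: x_0 = 11^267 mod 2137 = 296. x_0 is neither 1 nor 2136, so continue squaring. x_1 = 296^2 mod 2137 = 2136. x_1 ≡ −1, so 11 is not a witness.
No listed base is a witness for 2137.

none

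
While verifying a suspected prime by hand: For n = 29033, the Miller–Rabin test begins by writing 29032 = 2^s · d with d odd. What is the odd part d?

Halving: 29032 → 14516 → 7258 → 3629; 3629 is odd.
So 29032 = 2^3 · 3629.

3629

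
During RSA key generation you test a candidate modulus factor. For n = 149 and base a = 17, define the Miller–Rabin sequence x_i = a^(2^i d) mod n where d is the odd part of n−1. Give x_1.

1

n − 1 = 148 = 2^2 · 37, so s = 2 and d = 37.
Repeated squaring mod 149: 17^1 ≡ 17, 17^2 ≡ 140, 17^4 ≡ 81, 17^8 ≡ 5, 17^16 ≡ 25, 17^32 ≡ 29.
37 = 32 + 4 + 1, so 17^37 ≡ 29·81·17 ≡ 1 (mod 149).
x_0 = 1.
x_1 = 1^2 mod 149 = 1.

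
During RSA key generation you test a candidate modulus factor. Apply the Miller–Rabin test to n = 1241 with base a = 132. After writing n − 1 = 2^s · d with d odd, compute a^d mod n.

n − 1 = 1240 = 2^3 · 155, so s = 3 and d = 155.
Repeated squaring mod 1241: 132^1 ≡ 132, 132^2 ≡ 50, 132^4 ≡ 18, 132^8 ≡ 324, 132^16 ≡ 732, 132^32 ≡ 953, 132^64 ≡ 1038, 132^128 ≡ 256.
155 = 128 + 16 + 8 + 2 + 1, so 132^155 ≡ 256·732·324·50·132 ≡ 157 (mod 1241).

157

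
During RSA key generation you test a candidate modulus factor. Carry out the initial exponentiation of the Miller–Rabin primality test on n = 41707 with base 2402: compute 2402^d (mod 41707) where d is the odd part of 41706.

n − 1 = 41706 = 2^1 · 20853, so s = 1 and d = 20853.
2402^20853 mod 41707 = 2366.

2366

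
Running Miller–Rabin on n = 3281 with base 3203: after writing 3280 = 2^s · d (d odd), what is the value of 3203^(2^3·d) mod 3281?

n − 1 = 3280 = 2^4 · 205, so s = 4 and d = 205.
Repeated squaring mod 3281: 3203^1 ≡ 3203, 3203^2 ≡ 2803, 3203^4 ≡ 2095, 3203^8 ≡ 2328, 3203^16 ≡ 2653, 3203^32 ≡ 664, 3203^64 ≡ 1242, 3203^128 ≡ 494.
205 = 128 + 64 + 8 + 4 + 1, so 3203^205 ≡ 494·1242·2328·2095·3203 ≡ 346 (mod 3281).
x_0 = 346.
x_1 = 346^2 mod 3281 = 1600.
x_2 = 1600^2 mod 3281 = 820.
x_3 = 820^2 mod 3281 = 3076.

3076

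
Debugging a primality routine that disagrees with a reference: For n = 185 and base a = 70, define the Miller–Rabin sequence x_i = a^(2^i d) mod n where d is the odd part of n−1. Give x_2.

n − 1 = 184 = 2^3 · 23, so s = 3 and d = 23.
x_0 = 70^23 mod 185 = 160.
x_1 = 160^2 mod 185 = 70.
x_2 = 70^2 mod 185 = 90.

90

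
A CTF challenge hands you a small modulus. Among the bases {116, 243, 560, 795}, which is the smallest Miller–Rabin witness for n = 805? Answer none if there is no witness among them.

243

n − 1 = 804 = 2^2 · 201, so s = 2 and d = 201.
Base 116: x_0 = 116^201 mod 805 = 1. x_0 = 1, so 116 is not a witness.
Base 243: x_0 = 243^201 mod 805 = 748. x_0 is neither 1 nor 804, so continue squaring. x_1 = 748^2 mod 805 = 29. Reached i = s−1 = 1 without hitting −1: 243 is a Miller–Rabin witness and 805 is composite.
Base 560: x_0 = 560^201 mod 805 = 420. x_0 is neither 1 nor 804, so continue squaring. x_1 = 420^2 mod 805 = 105. Reached i = s−1 = 1 without hitting −1: 560 is a Miller–Rabin witness and 805 is composite.
Base 795: x_0 = 795^201 mod 805 = 610. x_0 is neither 1 nor 804, so continue squaring. x_1 = 610^2 mod 805 = 190. Reached i = s−1 = 1 without hitting −1: 795 is a Miller–Rabin witness and 805 is composite.
The smallest witness among the given bases is 243.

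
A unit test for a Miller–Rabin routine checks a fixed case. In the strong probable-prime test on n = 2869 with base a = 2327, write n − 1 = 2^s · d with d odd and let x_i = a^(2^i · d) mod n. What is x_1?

425

n − 1 = 2868 = 2^2 · 717, so s = 2 and d = 717.
x_0 = 2327^717 mod 2869 = 429.
x_1 = 429^2 mod 2869 = 425.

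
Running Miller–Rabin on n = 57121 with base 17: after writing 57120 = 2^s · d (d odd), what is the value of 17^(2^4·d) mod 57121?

n − 1 = 57120 = 2^5 · 1785, so s = 5 and d = 1785.
x_0 = 17^1785 mod 57121 = 5020.
x_1 = 5020^2 mod 57121 = 10039.
x_2 = 10039^2 mod 57121 = 20077.
x_3 = 20077^2 mod 57121 = 40153.
x_4 = 40153^2 mod 57121 = 23184.

23184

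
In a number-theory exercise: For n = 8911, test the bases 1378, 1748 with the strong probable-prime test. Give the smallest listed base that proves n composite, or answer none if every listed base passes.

1748

n − 1 = 8910 = 2^1 · 4455, so s = 1 and d = 4455.
Base 1378: x_0 = 1378^4455 mod 8911 = 8910. x_0 = 8910 ≡ −1, so 1378 is not a witness.
Base 1748: x_0 = 1748^4455 mod 8911 = 1140. x_0 ∉ {1, 8910} and s = 1, so 1748 is a Miller–Rabin witness and 8911 is composite.
The smallest witness among the given bases is 1748.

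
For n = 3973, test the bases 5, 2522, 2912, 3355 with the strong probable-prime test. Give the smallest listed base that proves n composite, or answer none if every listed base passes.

5

n − 1 = 3972 = 2^2 · 993, so s = 2 and d = 993.
Base 5: x_0 = 5^993 mod 3973 = 1021. x_0 is neither 1 nor 3972, so continue squaring. x_1 = 1021^2 mod 3973 = 1515. Reached i = s−1 = 1 without hitting −1: 5 is a Miller–Rabin witness and 3973 is composite.
Base 2522: x_0 = 2522^993 mod 3973 = 608. x_0 is neither 1 nor 3972, so continue squaring. x_1 = 608^2 mod 3973 = 175. Reached i = s−1 = 1 without hitting −1: 2522 is a Miller–Rabin witness and 3973 is composite.
Base 2912: x_0 = 2912^993 mod 3973 = 1056. x_0 is neither 1 nor 3972, so continue squaring. x_1 = 1056^2 mod 3973 = 2696. Reached i = s−1 = 1 without hitting −1: 2912 is a Miller–Rabin witness and 3973 is composite.
Base 3355: x_0 = 3355^993 mod 3973 = 2278. x_0 is neither 1 nor 3972, so continue squaring. x_1 = 2278^2 mod 3973 = 546. Reached i = s−1 = 1 without hitting −1: 3355 is a Miller–Rabin witness and 3973 is composite.
The smallest witness among the given bases is 5.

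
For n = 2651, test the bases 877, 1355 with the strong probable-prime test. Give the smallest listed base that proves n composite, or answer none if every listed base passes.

none

n − 1 = 2650 = 2^1 · 1325, so s = 1 and d = 1325.
Base 877: x_0 = 877^1325 mod 2651 = 2650. x_0 = 2650 ≡ −1, so 877 is not a witness.
Base 1355: x_0 = 1355^1325 mod 2651 = 2650. x_0 = 2650 ≡ −1, so 1355 is not a witness.
No listed base is a witness for 2651.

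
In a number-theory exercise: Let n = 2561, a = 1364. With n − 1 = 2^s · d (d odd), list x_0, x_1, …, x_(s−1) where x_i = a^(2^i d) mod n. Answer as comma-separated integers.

454, 1236, 1340, 339, 2237, 2536, 625, 1353, 2055

n − 1 = 2560 = 2^9 · 5, so s = 9 and d = 5.
x_0 = 1364^5 mod 2561 = 454.
x_1 = 454^2 mod 2561 = 1236.
x_2 = 1236^2 mod 2561 = 1340.
x_3 = 1340^2 mod 2561 = 339.
x_4 = 339^2 mod 2561 = 2237.
x_5 = 2237^2 mod 2561 = 2536.
x_6 = 2536^2 mod 2561 = 625.
x_7 = 625^2 mod 2561 = 1353.
x_8 = 1353^2 mod 2561 = 2055.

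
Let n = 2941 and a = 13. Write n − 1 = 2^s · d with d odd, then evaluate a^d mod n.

157

n − 1 = 2940 = 2^2 · 735, so s = 2 and d = 735.
13^735 mod 2941 = 157.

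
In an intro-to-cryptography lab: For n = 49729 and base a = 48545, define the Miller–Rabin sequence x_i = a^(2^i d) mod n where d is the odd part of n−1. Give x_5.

23416

n − 1 = 49728 = 2^6 · 777, so s = 6 and d = 777.
By repeated squaring, 48545^777 ≡ 35010 (mod 49729).
x_0 = 35010.
x_1 = 35010^2 mod 49729 = 29437.
x_2 = 29437^2 mod 49729 = 9144.
x_3 = 9144^2 mod 49729 = 18287.
x_4 = 18287^2 mod 49729 = 36573.
x_5 = 36573^2 mod 49729 = 23416.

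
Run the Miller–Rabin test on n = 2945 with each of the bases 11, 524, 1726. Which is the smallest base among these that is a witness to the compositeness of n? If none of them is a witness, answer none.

n − 1 = 2944 = 2^7 · 23, so s = 7 and d = 23.
Base 11: x_0 = 11^23 mod 2945 = 2306. x_0 is neither 1 nor 2944, so continue squaring. x_1 = 2306^2 mod 2945 = 1911. x_2 = 1911^2 mod 2945 = 121. x_3 = 121^2 mod 2945 = 2861. x_4 = 2861^2 mod 2945 = 1166. x_5 = 1166^2 mod 2945 = 1911. x_6 = 1911^2 mod 2945 = 121. Reached i = s−1 = 6 without hitting −1: 11 is a Miller–Rabin witness and 2945 is composite.
Base 524: x_0 = 524^23 mod 2945 = 919. x_0 is neither 1 nor 2944, so continue squaring. x_1 = 919^2 mod 2945 = 2291. x_2 = 2291^2 mod 2945 = 691. x_3 = 691^2 mod 2945 = 391. x_4 = 391^2 mod 2945 = 2686. x_5 = 2686^2 mod 2945 = 2291. x_6 = 2291^2 mod 2945 = 691. Reached i = s−1 = 6 without hitting −1: 524 is a Miller–Rabin witness and 2945 is composite.
Base 1726: x_0 = 1726^23 mod 2945 = 916. x_0 is neither 1 nor 2944, so continue squaring. x_1 = 916^2 mod 2945 = 2676. x_2 = 2676^2 mod 2945 = 1681. x_3 = 1681^2 mod 2945 = 1506. x_4 = 1506^2 mod 2945 = 386. x_5 = 386^2 mod 2945 = 1746. x_6 = 1746^2 mod 2945 = 441. Reached i = s−1 = 6 without hitting −1: 1726 is a Miller–Rabin witness and 2945 is composite.
The smallest witness among the given bases is 11.

11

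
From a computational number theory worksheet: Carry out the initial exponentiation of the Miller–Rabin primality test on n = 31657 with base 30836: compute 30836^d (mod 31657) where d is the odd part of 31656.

n − 1 = 31656 = 2^3 · 3957, so s = 3 and d = 3957.
30836^3957 mod 31657 = 1.

1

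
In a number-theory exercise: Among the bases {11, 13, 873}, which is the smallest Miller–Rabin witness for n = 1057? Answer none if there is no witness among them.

n − 1 = 1056 = 2^5 · 33, so s = 5 and d = 33.
Base 11: x_0 = 11^33 mod 1057 = 624. x_0 is neither 1 nor 1056, so continue squaring. x_1 = 624^2 mod 1057 = 400. x_2 = 400^2 mod 1057 = 393. x_3 = 393^2 mod 1057 = 127. x_4 = 127^2 mod 1057 = 274. Reached i = s−1 = 4 without hitting −1: 11 is a Miller–Rabin witness and 1057 is composite.
Base 13: x_0 = 13^33 mod 1057 = 216. x_0 is neither 1 nor 1056, so continue squaring. x_1 = 216^2 mod 1057 = 148. x_2 = 148^2 mod 1057 = 764. x_3 = 764^2 mod 1057 = 232. x_4 = 232^2 mod 1057 = 974. Reached i = s−1 = 4 without hitting −1: 13 is a Miller–Rabin witness and 1057 is composite.
Base 873: x_0 = 873^33 mod 1057 = 454. x_0 is neither 1 nor 1056, so continue squaring. x_1 = 454^2 mod 1057 = 1. x_1 = 1 but x_0 ≠ ±1, a nontrivial square root of 1 — 873 is a witness and 1057 is composite.
The smallest witness among the given bases is 11.

11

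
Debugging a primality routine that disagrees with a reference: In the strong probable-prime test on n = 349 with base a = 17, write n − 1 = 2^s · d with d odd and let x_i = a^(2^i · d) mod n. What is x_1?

1

n − 1 = 348 = 2^2 · 87, so s = 2 and d = 87.
Repeated squaring mod 349: 17^1 ≡ 17, 17^2 ≡ 289, 17^4 ≡ 110, 17^8 ≡ 234, 17^16 ≡ 312, 17^32 ≡ 322, 17^64 ≡ 31.
87 = 64 + 16 + 4 + 2 + 1, so 17^87 ≡ 31·312·110·289·17 ≡ 348 (mod 349).
x_0 = 348.
x_1 = 348^2 mod 349 = 1.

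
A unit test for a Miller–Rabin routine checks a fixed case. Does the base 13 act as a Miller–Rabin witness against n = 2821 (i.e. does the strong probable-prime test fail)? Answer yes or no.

n − 1 = 2820 = 2^2 · 705, so s = 2 and d = 705.
By repeated squaring, 13^705 ≡ 650 (mod 2821).
x_0 = 13^705 mod 2821 = 650.
x_0 is neither 1 nor 2820, so continue squaring.
x_1 = 650^2 mod 2821 = 2171.
Reached i = s−1 = 1 without hitting −1: 13 is a Miller–Rabin witness and 2821 is composite.

yes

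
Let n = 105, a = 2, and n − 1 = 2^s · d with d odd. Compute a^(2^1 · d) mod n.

n − 1 = 104 = 2^3 · 13, so s = 3 and d = 13.
x_0 = 2^13 mod 105 = 2.
x_1 = 2^2 mod 105 = 4.

4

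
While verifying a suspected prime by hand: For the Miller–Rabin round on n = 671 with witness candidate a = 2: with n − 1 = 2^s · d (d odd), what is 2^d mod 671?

395

n − 1 = 670 = 2^1 · 335, so s = 1 and d = 335.
Repeated squaring mod 671: 2^1 ≡ 2, 2^2 ≡ 4, 2^4 ≡ 16, 2^8 ≡ 256, 2^16 ≡ 449, 2^32 ≡ 301, 2^64 ≡ 16, 2^128 ≡ 256, 2^256 ≡ 449.
335 = 256 + 64 + 8 + 4 + 2 + 1, so 2^335 ≡ 449·16·256·16·4·2 ≡ 395 (mod 671).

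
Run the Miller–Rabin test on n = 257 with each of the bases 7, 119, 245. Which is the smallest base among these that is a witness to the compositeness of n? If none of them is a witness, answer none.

n − 1 = 256 = 2^8 · 1, so s = 8 and d = 1.
Base 7: x_0 = 7^1 mod 257 = 7. x_0 is neither 1 nor 256, so continue squaring. x_1 = 7^2 mod 257 = 49. x_2 = 49^2 mod 257 = 88. x_3 = 88^2 mod 257 = 34. x_4 = 34^2 mod 257 = 128. x_5 = 128^2 mod 257 = 193. x_6 = 193^2 mod 257 = 241. x_7 = 241^2 mod 257 = 256. x_7 ≡ −1, so 7 is not a witness.
Base 119: x_0 = 119^1 mod 257 = 119. x_0 is neither 1 nor 256, so continue squaring. x_1 = 119^2 mod 257 = 26. x_2 = 26^2 mod 257 = 162. x_3 = 162^2 mod 257 = 30. x_4 = 30^2 mod 257 = 129. x_5 = 129^2 mod 257 = 193. x_6 = 193^2 mod 257 = 241. x_7 = 241^2 mod 257 = 256. x_7 ≡ −1, so 119 is not a witness.
Base 245: x_0 = 245^1 mod 257 = 245. x_0 is neither 1 nor 256, so continue squaring. x_1 = 245^2 mod 257 = 144. x_2 = 144^2 mod 257 = 176. x_3 = 176^2 mod 257 = 136. x_4 = 136^2 mod 257 = 249. x_5 = 249^2 mod 257 = 64. x_6 = 64^2 mod 257 = 241. x_7 = 241^2 mod 257 = 256. x_7 ≡ −1, so 245 is not a witness.
No listed base is a witness for 257.

none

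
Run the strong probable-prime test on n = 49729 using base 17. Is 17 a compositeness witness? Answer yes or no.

n − 1 = 49728 = 2^6 · 777, so s = 6 and d = 777.
x_0 = 17^777 mod 49729 = 18287.
x_0 is neither 1 nor 49728, so continue squaring.
x_1 = 18287^2 mod 49729 = 36573.
x_2 = 36573^2 mod 49729 = 23416.
x_3 = 23416^2 mod 49729 = 46831.
x_4 = 46831^2 mod 49729 = 43932.
x_5 = 43932^2 mod 49729 = 38134.
Reached i = s−1 = 5 without hitting −1: 17 is a Miller–Rabin witness and 49729 is composite.

yes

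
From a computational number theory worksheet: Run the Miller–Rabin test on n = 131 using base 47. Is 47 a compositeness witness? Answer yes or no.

n − 1 = 130 = 2^1 · 65, so s = 1 and d = 65.
Repeated squaring mod 131: 47^1 ≡ 47, 47^2 ≡ 113, 47^4 ≡ 62, 47^8 ≡ 45, 47^16 ≡ 60, 47^32 ≡ 63, 47^64 ≡ 39.
65 = 64 + 1, so 47^65 ≡ 39·47 ≡ 130 (mod 131).
x_0 = 47^65 mod 131 = 130.
x_0 = 130 ≡ −1, so 47 is not a witness.

no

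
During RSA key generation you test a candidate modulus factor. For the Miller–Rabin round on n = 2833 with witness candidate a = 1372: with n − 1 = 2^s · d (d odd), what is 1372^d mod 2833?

n − 1 = 2832 = 2^4 · 177, so s = 4 and d = 177.
1372^177 mod 2833 = 1745.

1745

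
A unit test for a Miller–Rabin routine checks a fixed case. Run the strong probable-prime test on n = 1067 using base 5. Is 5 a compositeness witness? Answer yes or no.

n − 1 = 1066 = 2^1 · 533, so s = 1 and d = 533.
x_0 = 5^533 mod 1067 = 367.
x_0 ∉ {1, 1066} and s = 1, so 5 is a Miller–Rabin witness and 1067 is composite.

yes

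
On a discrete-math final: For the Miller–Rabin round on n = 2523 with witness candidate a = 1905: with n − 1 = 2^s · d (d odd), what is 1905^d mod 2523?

n − 1 = 2522 = 2^1 · 1261, so s = 1 and d = 1261.
By repeated squaring, 1905^1261 ≡ 2427 (mod 2523).

2427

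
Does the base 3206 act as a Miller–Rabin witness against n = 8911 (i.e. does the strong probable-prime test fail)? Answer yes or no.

yes

n − 1 = 8910 = 2^1 · 4455, so s = 1 and d = 4455.
x_0 = 3206^4455 mod 8911 = 7637.
x_0 ∉ {1, 8910} and s = 1, so 3206 is a Miller–Rabin witness and 8911 is composite.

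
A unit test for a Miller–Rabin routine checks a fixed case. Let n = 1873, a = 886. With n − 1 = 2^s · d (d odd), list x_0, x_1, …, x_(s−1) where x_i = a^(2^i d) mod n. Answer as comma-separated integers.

1093, 1548, 737, 1872

n − 1 = 1872 = 2^4 · 117, so s = 4 and d = 117.
x_0 = 886^117 mod 1873 = 1093.
x_1 = 1093^2 mod 1873 = 1548.
x_2 = 1548^2 mod 1873 = 737.
x_3 = 737^2 mod 1873 = 1872.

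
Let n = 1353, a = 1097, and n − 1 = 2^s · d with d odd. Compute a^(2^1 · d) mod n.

n − 1 = 1352 = 2^3 · 169, so s = 3 and d = 169.
Repeated squaring mod 1353: 1097^1 ≡ 1097, 1097^2 ≡ 592, 1097^4 ≡ 37, 1097^8 ≡ 16, 1097^16 ≡ 256, 1097^32 ≡ 592, 1097^64 ≡ 37, 1097^128 ≡ 16.
169 = 128 + 32 + 8 + 1, so 1097^169 ≡ 16·592·16·1097 ≡ 1316 (mod 1353).
x_0 = 1316.
x_1 = 1316^2 mod 1353 = 16.

16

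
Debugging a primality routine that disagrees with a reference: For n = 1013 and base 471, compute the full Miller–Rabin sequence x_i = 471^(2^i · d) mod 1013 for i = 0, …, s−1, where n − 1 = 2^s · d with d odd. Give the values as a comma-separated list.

968, 1012

n − 1 = 1012 = 2^2 · 253, so s = 2 and d = 253.
x_0 = 471^253 mod 1013 = 968.
x_1 = 968^2 mod 1013 = 1012.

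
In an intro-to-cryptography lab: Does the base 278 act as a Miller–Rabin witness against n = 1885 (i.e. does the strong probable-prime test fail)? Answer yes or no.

n − 1 = 1884 = 2^2 · 471, so s = 2 and d = 471.
x_0 = 278^471 mod 1885 = 1607.
x_0 is neither 1 nor 1884, so continue squaring.
x_1 = 1607^2 mod 1885 = 1884.
x_1 ≡ −1, so 278 is not a witness.

no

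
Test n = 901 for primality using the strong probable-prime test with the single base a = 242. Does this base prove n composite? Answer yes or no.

n − 1 = 900 = 2^2 · 225, so s = 2 and d = 225.
x_0 = 242^225 mod 901 = 242.
x_0 is neither 1 nor 900, so continue squaring.
x_1 = 242^2 mod 901 = 900.
x_1 ≡ −1, so 242 is not a witness.

no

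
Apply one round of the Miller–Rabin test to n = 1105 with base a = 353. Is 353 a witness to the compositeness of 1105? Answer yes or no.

n − 1 = 1104 = 2^4 · 69, so s = 4 and d = 69.
By repeated squaring, 353^69 ≡ 863 (mod 1105).
x_0 = 353^69 mod 1105 = 863.
x_0 is neither 1 nor 1104, so continue squaring.
x_1 = 863^2 mod 1105 = 1104.
x_1 ≡ −1, so 353 is not a witness.

no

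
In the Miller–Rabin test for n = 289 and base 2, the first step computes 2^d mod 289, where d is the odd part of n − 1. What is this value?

223

n − 1 = 288 = 2^5 · 9, so s = 5 and d = 9.
2^9 mod 289 = 223.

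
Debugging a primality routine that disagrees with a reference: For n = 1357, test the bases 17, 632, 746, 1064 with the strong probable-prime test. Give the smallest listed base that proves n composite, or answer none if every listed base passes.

17

n − 1 = 1356 = 2^2 · 339, so s = 2 and d = 339.
Base 17: x_0 = 17^339 mod 1357 = 1088. x_0 is neither 1 nor 1356, so continue squaring. x_1 = 1088^2 mod 1357 = 440. Reached i = s−1 = 1 without hitting −1: 17 is a Miller–Rabin witness and 1357 is composite.
Base 632: x_0 = 632^339 mod 1357 = 387. x_0 is neither 1 nor 1356, so continue squaring. x_1 = 387^2 mod 1357 = 499. Reached i = s−1 = 1 without hitting −1: 632 is a Miller–Rabin witness and 1357 is composite.
Base 746: x_0 = 746^339 mod 1357 = 273. x_0 is neither 1 nor 1356, so continue squaring. x_1 = 273^2 mod 1357 = 1251. Reached i = s−1 = 1 without hitting −1: 746 is a Miller–Rabin witness and 1357 is composite.
Base 1064: x_0 = 1064^339 mod 1357 = 798. x_0 is neither 1 nor 1356, so continue squaring. x_1 = 798^2 mod 1357 = 371. Reached i = s−1 = 1 without hitting −1: 1064 is a Miller–Rabin witness and 1357 is composite.
The smallest witness among the given bases is 17.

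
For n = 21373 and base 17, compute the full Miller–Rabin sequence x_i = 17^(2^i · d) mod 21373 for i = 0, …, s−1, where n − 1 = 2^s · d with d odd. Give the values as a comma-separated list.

1404, 4900

n − 1 = 21372 = 2^2 · 5343, so s = 2 and d = 5343.
x_0 = 17^5343 mod 21373 = 1404.
x_1 = 1404^2 mod 21373 = 4900.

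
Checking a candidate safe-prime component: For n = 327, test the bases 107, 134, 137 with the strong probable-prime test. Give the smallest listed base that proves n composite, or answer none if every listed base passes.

107

n − 1 = 326 = 2^1 · 163, so s = 1 and d = 163.
Base 107: x_0 = 107^163 mod 327 = 2. x_0 ∉ {1, 326} and s = 1, so 107 is a Miller–Rabin witness and 327 is composite.
Base 134: x_0 = 134^163 mod 327 = 134. x_0 ∉ {1, 326} and s = 1, so 134 is a Miller–Rabin witness and 327 is composite.
Base 137: x_0 = 137^163 mod 327 = 137. x_0 ∉ {1, 326} and s = 1, so 137 is a Miller–Rabin witness and 327 is composite.
The smallest witness among the given bases is 107.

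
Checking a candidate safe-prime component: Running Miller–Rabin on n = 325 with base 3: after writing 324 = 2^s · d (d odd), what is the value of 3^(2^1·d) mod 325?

n − 1 = 324 = 2^2 · 81, so s = 2 and d = 81.
Repeated squaring mod 325: 3^1 ≡ 3, 3^2 ≡ 9, 3^4 ≡ 81, 3^8 ≡ 61, 3^16 ≡ 146, 3^32 ≡ 191, 3^64 ≡ 81.
81 = 64 + 16 + 1, so 3^81 ≡ 81·146·3 ≡ 53 (mod 325).
x_0 = 53.
x_1 = 53^2 mod 325 = 209.

209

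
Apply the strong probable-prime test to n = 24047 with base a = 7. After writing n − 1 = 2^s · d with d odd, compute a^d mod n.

n − 1 = 24046 = 2^1 · 12023, so s = 1 and d = 12023.
7^12023 mod 24047 = 22219.

22219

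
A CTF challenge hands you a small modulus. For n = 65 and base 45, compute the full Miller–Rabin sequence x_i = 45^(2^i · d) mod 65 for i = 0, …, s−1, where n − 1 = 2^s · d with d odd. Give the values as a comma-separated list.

n − 1 = 64 = 2^6 · 1, so s = 6 and d = 1.
x_0 = 45^1 mod 65 = 45.
x_1 = 45^2 mod 65 = 10.
x_2 = 10^2 mod 65 = 35.
x_3 = 35^2 mod 65 = 55.
x_4 = 55^2 mod 65 = 35.
x_5 = 35^2 mod 65 = 55.

45, 10, 35, 55, 35, 55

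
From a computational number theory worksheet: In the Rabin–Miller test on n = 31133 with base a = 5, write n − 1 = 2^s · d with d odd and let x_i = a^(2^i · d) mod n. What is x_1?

14203

n − 1 = 31132 = 2^2 · 7783, so s = 2 and d = 7783.
x_0 = 5^7783 mod 31133 = 22379.
x_1 = 22379^2 mod 31133 = 14203.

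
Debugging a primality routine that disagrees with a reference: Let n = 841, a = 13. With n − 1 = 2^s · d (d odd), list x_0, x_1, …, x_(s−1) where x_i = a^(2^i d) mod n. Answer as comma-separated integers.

753, 175, 349

n − 1 = 840 = 2^3 · 105, so s = 3 and d = 105.
x_0 = 13^105 mod 841 = 753.
x_1 = 753^2 mod 841 = 175.
x_2 = 175^2 mod 841 = 349.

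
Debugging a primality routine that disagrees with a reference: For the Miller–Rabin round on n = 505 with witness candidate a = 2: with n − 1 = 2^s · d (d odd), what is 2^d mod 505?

n − 1 = 504 = 2^3 · 63, so s = 3 and d = 63.
Repeated squaring mod 505: 2^1 ≡ 2, 2^2 ≡ 4, 2^4 ≡ 16, 2^8 ≡ 256, 2^16 ≡ 391, 2^32 ≡ 371.
63 = 32 + 16 + 8 + 4 + 2 + 1, so 2^63 ≡ 371·391·256·16·4·2 ≡ 393 (mod 505).

393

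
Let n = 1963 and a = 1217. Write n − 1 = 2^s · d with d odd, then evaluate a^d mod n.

n − 1 = 1962 = 2^1 · 981, so s = 1 and d = 981.
Repeated squaring mod 1963: 1217^1 ≡ 1217, 1217^2 ≡ 987, 1217^4 ≡ 521, 1217^8 ≡ 547, 1217^16 ≡ 833, 1217^32 ≡ 950, 1217^64 ≡ 1483, 1217^128 ≡ 729, 1217^256 ≡ 1431, 1217^512 ≡ 352.
981 = 512 + 256 + 128 + 64 + 16 + 4 + 1, so 1217^981 ≡ 352·1431·729·1483·833·521·1217 ≡ 827 (mod 1963).

827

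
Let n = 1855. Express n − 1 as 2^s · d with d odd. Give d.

Halving: 1854 → 927; 927 is odd.
So 1854 = 2^1 · 927.

927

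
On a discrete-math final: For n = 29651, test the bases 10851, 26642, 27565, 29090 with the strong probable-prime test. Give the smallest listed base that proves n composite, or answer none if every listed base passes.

n − 1 = 29650 = 2^1 · 14825, so s = 1 and d = 14825.
Base 10851: x_0 = 10851^14825 mod 29651 = 16635. x_0 ∉ {1, 29650} and s = 1, so 10851 is a Miller–Rabin witness and 29651 is composite.
Base 26642: x_0 = 26642^14825 mod 29651 = 15103. x_0 ∉ {1, 29650} and s = 1, so 26642 is a Miller–Rabin witness and 29651 is composite.
Base 27565: x_0 = 27565^14825 mod 29651 = 6556. x_0 ∉ {1, 29650} and s = 1, so 27565 is a Miller–Rabin witness and 29651 is composite.
Base 29090: x_0 = 29090^14825 mod 29651 = 3469. x_0 ∉ {1, 29650} and s = 1, so 29090 is a Miller–Rabin witness and 29651 is composite.
The smallest witness among the given bases is 10851.

10851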